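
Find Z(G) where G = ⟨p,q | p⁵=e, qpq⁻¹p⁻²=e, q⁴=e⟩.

An element z ∈ Z(G) iff z commutes with every generator.
For example e is central: e·p = p = p·e; e·q = q = q·e.
Whereas p ∉ Z(G) since p·q = pq ≠ p²q = q·p.
Checking each of the 20 elements this way gives Z(G) = {e}, of order 1.

Answer: {e}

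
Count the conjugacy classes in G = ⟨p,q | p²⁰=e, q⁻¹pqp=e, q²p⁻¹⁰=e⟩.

The conjugacy classes (representative and size) are:
  [e] (size 1), [p] (size 2), [p²] (size 2), [p³] (size 2), [p⁴] (size 2), [p⁵] (size 2), [p¹⁴] (size 2), [p⁷] (size 2), [p⁸] (size 2), [p¹¹] (size 2), [p¹⁰] (size 1), [p²q⁻¹] (size 10), [p⁹q] (size 10).
Class equation: 1 + 2 + 2 + 2 + 2 + 2 + 2 + 2 + 2 + 2 + 1 + 10 + 10 = 40 = |G|. So G has 13 conjugacy classes.

Answer: 13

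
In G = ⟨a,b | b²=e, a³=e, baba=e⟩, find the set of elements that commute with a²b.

⟨a²b⟩ ⊆ C_G(a²b) since powers of a²b commute with a²b; so |C_G(a²b)| ≥ |⟨a²b⟩| = 2.
By orbit–stabilizer, |C_G(a²b)| = |G| / |conj. class of a²b| = 6 / 3 = 2.
The 2 elements commuting with a²b are {e, a²b}.

Answer: {e, a²b}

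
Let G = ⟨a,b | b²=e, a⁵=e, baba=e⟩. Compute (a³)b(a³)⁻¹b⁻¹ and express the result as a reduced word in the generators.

[(a³), b] = (a³)·b·(a³)⁻¹·b⁻¹.
  (a³) · b = a³b
  (a³b) · (a²) = ab
  (ab) · b = a

Answer: a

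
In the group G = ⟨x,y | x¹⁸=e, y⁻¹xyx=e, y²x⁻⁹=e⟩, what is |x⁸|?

Compute successive powers until reaching e:
  (x⁸)¹ = x⁸, (x⁸)² = x¹⁶, (x⁸)³ = x⁶, (x⁸)⁴ = x¹⁴, (x⁸)⁵ = x⁴, (x⁸)⁶ = x¹², (x⁸)⁷ = x², (x⁸)⁸ = x¹⁰, (x⁸)⁹ = e.
The smallest positive k with (x⁸)ᵏ = e is 9.

Answer: 9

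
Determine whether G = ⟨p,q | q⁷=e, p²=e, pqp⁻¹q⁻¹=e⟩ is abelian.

Each pair of generators commutes: p·q = pq = q·p. Since the generators pairwise commute, every element of G commutes with every other, so G is abelian.

Answer: Yes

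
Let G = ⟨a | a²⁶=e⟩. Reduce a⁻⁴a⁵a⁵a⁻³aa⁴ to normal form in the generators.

Multiply left to right, reducing at each step:
  (a²²) · a⁵ = a
  a · a⁵ = a⁶
  (a⁶) · a⁻³ = a³
  (a³) · a = a⁴
  (a⁴) · a⁴ = a⁸

Answer: a⁸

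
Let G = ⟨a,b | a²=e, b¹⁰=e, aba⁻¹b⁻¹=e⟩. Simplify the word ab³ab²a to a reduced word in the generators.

Multiply left to right, reducing at each step:
  a · b³ = ab³
  (ab³) · a = b³
  (b³) · b² = b⁵
  (b⁵) · a = ab⁵

Answer: ab⁵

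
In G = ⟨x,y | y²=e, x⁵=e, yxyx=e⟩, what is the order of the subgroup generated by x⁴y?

|⟨x⁴y⟩| equals the order of x⁴y. Compute successive powers until reaching e:
  (x⁴y)¹ = x⁴y, (x⁴y)² = e.
The smallest positive k with (x⁴y)ᵏ = e is 2, so |⟨x⁴y⟩| = 2.

Answer: 2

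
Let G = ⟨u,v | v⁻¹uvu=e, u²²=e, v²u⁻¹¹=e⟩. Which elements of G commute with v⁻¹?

⟨v⁻¹⟩ ⊆ C_G(v⁻¹) since powers of v⁻¹ commute with v⁻¹; so |C_G(v⁻¹)| ≥ |⟨v⁻¹⟩| = 4.
By orbit–stabilizer, |C_G(v⁻¹)| = |G| / |conj. class of v⁻¹| = 44 / 11 = 4.
The 4 elements commuting with v⁻¹ are {e, u¹¹, v, v⁻¹}.

Answer: {e, u¹¹, v, v⁻¹}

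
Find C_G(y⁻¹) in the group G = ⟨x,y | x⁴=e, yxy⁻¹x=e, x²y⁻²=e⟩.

⟨y⁻¹⟩ ⊆ C_G(y⁻¹) since powers of y⁻¹ commute with y⁻¹; so |C_G(y⁻¹)| ≥ |⟨y⁻¹⟩| = 4.
By orbit–stabilizer, |C_G(y⁻¹)| = |G| / |conj. class of y⁻¹| = 8 / 2 = 4.
The 4 elements commuting with y⁻¹ are {e, x², y, y⁻¹}.

Answer: {e, x², y, y⁻¹}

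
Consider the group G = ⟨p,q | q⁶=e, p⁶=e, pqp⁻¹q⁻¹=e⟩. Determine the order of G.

Enumerate words in the generators, reducing via the relations: the distinct elements are
  {e, p, q, pq, p², p³, p⁴, p⁵, q², q³, q⁴, q⁵, pq², pq³, pq⁴, pq⁵, p²q, p³q, p⁴q, p⁵q, p²q², p²q³, p²q⁴, p²q⁵, p³q², p³q³, p³q⁴, p³q⁵, p⁴q², p⁴q³, p⁴q⁴, p⁴q⁵, p⁵q², p⁵q³, p⁵q⁴, p⁵q⁵}.
No further products give new elements, so |G| = 36.

Answer: 36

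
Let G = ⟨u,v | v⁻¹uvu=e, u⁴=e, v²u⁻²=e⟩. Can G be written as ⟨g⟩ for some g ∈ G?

Every cyclic group is abelian. But u·v = uv while v·u = uv⁻¹, so u·v ≠ v·u and G is not abelian. Hence G is not cyclic.

Answer: No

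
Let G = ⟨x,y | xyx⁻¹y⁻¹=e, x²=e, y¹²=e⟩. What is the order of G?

Enumerate words in the generators, reducing via the relations: the distinct elements are
  {e, x, y, xy, y², y³, y⁴, y⁵, y⁶, y⁷, y⁸, y⁹, xy², xy³, xy⁴, xy⁵, xy⁶, xy⁷, xy⁸, xy⁹, y¹¹, y¹⁰, xy¹¹, xy¹⁰}.
No further products give new elements, so |G| = 24.

Answer: 24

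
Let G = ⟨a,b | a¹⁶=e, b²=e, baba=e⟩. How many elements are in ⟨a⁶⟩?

|⟨a⁶⟩| equals the order of a⁶. Compute successive powers until reaching e:
  (a⁶)¹ = a⁶, (a⁶)² = a¹², (a⁶)³ = a², (a⁶)⁴ = a⁸, (a⁶)⁵ = a¹⁴, (a⁶)⁶ = a⁴, (a⁶)⁷ = a¹⁰, (a⁶)⁸ = e.
The smallest positive k with (a⁶)ᵏ = e is 8, so |⟨a⁶⟩| = 8.

Answer: 8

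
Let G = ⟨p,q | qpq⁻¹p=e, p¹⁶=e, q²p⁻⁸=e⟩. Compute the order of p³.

Compute successive powers until reaching e:
  (p³)¹ = p³, (p³)² = p⁶, (p³)³ = p⁹, (p³)⁴ = p¹², (p³)⁵ = p¹⁵, (p³)⁶ = p², (p³)⁷ = p⁵, (p³)⁸ = p⁸, (p³)⁹ = p¹¹, (p³)¹⁰ = p¹⁴, (p³)¹¹ = p, (p³)¹² = p⁴, (p³)¹³ = p⁷, (p³)¹⁴ = p¹⁰, (p³)¹⁵ = p¹³, (p³)¹⁶ = e.
The smallest positive k with (p³)ᵏ = e is 16.

Answer: 16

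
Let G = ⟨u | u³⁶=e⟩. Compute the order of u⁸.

Compute successive powers until reaching e:
  (u⁸)¹ = u⁸, (u⁸)² = u¹⁶, (u⁸)³ = u²⁴, (u⁸)⁴ = u³², (u⁸)⁵ = u⁴, (u⁸)⁶ = u¹², (u⁸)⁷ = u²⁰, (u⁸)⁸ = u²⁸, (u⁸)⁹ = e.
The smallest positive k with (u⁸)ᵏ = e is 9.

Answer: 9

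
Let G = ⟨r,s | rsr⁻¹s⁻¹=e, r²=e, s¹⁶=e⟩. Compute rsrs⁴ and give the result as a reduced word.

Multiply left to right, reducing at each step:
  r · s = rs
  (rs) · r = s
  s · s⁴ = s⁵

Answer: s⁵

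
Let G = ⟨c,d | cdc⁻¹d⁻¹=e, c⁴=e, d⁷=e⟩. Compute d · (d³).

Compute d · (d³) by multiplying left to right and reducing via the relations at each step:
  d · d³ = d⁴

Answer: d⁴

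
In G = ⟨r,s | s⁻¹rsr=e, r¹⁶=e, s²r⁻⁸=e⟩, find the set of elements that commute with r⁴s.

⟨r⁴s⟩ ⊆ C_G(r⁴s) since powers of r⁴s commute with r⁴s; so |C_G(r⁴s)| ≥ |⟨r⁴s⟩| = 4.
By orbit–stabilizer, |C_G(r⁴s)| = |G| / |conj. class of r⁴s| = 32 / 8 = 4.
The 4 elements commuting with r⁴s are {e, r⁸, r⁴s, r⁴s⁻¹}.

Answer: {e, r⁸, r⁴s, r⁴s⁻¹}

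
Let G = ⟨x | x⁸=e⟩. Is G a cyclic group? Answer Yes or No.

|G| = 8. The element x has order 8 (its powers give 8 distinct elements), so ⟨x⟩ = G and G is cyclic.

Answer: Yes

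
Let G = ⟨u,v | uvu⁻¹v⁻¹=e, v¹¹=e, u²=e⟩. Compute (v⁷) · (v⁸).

Compute (v⁷) · (v⁸) by multiplying left to right and reducing via the relations at each step:
  (v⁷) · v⁸ = v⁴

Answer: v⁴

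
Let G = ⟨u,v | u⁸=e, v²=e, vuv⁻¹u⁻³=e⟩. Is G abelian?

u·v = uv but v·u = u³v, so u·v ≠ v·u and G is not abelian.

Answer: No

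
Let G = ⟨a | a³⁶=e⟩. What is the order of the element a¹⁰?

Compute successive powers until reaching e:
  (a¹⁰)¹ = a¹⁰, (a¹⁰)² = a²⁰, (a¹⁰)³ = a³⁰, (a¹⁰)⁴ = a⁴, (a¹⁰)⁵ = a¹⁴, (a¹⁰)⁶ = a²⁴, (a¹⁰)⁷ = a³⁴, (a¹⁰)⁸ = a⁸, (a¹⁰)⁹ = a¹⁸, (a¹⁰)¹⁰ = a²⁸, (a¹⁰)¹¹ = a², (a¹⁰)¹² = a¹², (a¹⁰)¹³ = a²², (a¹⁰)¹⁴ = a³², (a¹⁰)¹⁵ = a⁶, (a¹⁰)¹⁶ = a¹⁶, (a¹⁰)¹⁷ = a²⁶, (a¹⁰)¹⁸ = e.
The smallest positive k with (a¹⁰)ᵏ = e is 18.

Answer: 18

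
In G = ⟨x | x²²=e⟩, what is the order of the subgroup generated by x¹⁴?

|⟨x¹⁴⟩| equals the order of x¹⁴. Compute successive powers until reaching e:
  (x¹⁴)¹ = x¹⁴, (x¹⁴)² = x⁶, (x¹⁴)³ = x²⁰, (x¹⁴)⁴ = x¹², (x¹⁴)⁵ = x⁴, (x¹⁴)⁶ = x¹⁸, (x¹⁴)⁷ = x¹⁰, (x¹⁴)⁸ = x², (x¹⁴)⁹ = x¹⁶, (x¹⁴)¹⁰ = x⁸, (x¹⁴)¹¹ = e.
The smallest positive k with (x¹⁴)ᵏ = e is 11, so |⟨x¹⁴⟩| = 11.

Answer: 11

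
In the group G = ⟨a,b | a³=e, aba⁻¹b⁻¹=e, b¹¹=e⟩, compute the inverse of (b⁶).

The order of (b⁶) is 11 (smallest k with (b⁶)ᵏ = e), so (b⁶)⁻¹ = (b⁶)¹⁰ = b⁵.
Check: (b⁶) · (b⁵) → (b⁶) · b⁵ = e, giving e as required.

Answer: b⁵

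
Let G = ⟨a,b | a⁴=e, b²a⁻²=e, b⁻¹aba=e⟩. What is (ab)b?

Compute (ab) · b by multiplying left to right and reducing via the relations at each step:
  (ab) · b = a³

Answer: a³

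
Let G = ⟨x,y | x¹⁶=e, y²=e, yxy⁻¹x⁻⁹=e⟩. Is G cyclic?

Every cyclic group is abelian. But x·y = xy while y·x = x⁹y, so x·y ≠ y·x and G is not abelian. Hence G is not cyclic.

Answer: No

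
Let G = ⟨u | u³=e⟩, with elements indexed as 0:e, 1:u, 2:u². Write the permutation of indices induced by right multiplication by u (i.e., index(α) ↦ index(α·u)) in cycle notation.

(0 1 2)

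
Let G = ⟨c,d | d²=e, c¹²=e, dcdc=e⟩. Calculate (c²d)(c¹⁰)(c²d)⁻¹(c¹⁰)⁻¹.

[(c²d), (c¹⁰)] = (c²d)·(c¹⁰)·(c²d)⁻¹·(c¹⁰)⁻¹.
  (c²d) · (c¹⁰) = c⁴d
  (c⁴d) · (c²d) = c²
  (c²) · (c²) = c⁴

Answer: c⁴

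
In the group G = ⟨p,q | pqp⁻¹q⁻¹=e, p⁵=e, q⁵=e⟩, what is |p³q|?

Compute successive powers until reaching e:
  (p³q)¹ = p³q, (p³q)² = pq², (p³q)³ = p⁴q³, (p³q)⁴ = p²q⁴, (p³q)⁵ = e.
The smallest positive k with (p³q)ᵏ = e is 5.

Answer: 5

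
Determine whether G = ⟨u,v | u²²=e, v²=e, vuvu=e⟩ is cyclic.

Every cyclic group is abelian. But u·v = uv while v·u = u²¹v, so u·v ≠ v·u and G is not abelian. Hence G is not cyclic.

Answer: No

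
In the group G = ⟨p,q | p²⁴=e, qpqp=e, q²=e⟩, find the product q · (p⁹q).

Compute q · (p⁹q) by multiplying left to right and reducing via the relations at each step:
  q · p⁹ = p¹⁵q
  (p¹⁵q) · q = p¹⁵

Answer: p¹⁵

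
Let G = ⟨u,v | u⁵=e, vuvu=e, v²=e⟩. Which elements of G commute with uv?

⟨uv⟩ ⊆ C_G(uv) since powers of uv commute with uv; so |C_G(uv)| ≥ |⟨uv⟩| = 2.
By orbit–stabilizer, |C_G(uv)| = |G| / |conj. class of uv| = 10 / 5 = 2.
The 2 elements commuting with uv are {e, uv}.

Answer: {e, uv}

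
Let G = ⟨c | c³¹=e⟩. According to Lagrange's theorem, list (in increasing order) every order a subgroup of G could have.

|G| = 31 = 31. By Lagrange's theorem the order of any subgroup divides 31; the divisors of 31 are 1, 31.

Answer: 1, 31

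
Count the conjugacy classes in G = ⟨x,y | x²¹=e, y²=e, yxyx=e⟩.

The conjugacy classes (representative and size) are:
  [e] (size 1), [x²⁰] (size 2), [x²] (size 2), [x³] (size 2), [x¹⁷] (size 2), [x⁵] (size 2), [x⁶] (size 2), [x⁷] (size 2), [x⁸] (size 2), [x⁹] (size 2), [x¹⁰] (size 2), [y] (size 21).
Class equation: 1 + 2 + 2 + 2 + 2 + 2 + 2 + 2 + 2 + 2 + 2 + 21 = 42 = |G|. So G has 12 conjugacy classes.

Answer: 12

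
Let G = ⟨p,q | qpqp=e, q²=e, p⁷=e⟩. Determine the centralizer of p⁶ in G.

⟨p⁶⟩ ⊆ C_G(p⁶) since powers of p⁶ commute with p⁶; so |C_G(p⁶)| ≥ |⟨p⁶⟩| = 7.
By orbit–stabilizer, |C_G(p⁶)| = |G| / |conj. class of p⁶| = 14 / 2 = 7.
The 7 elements commuting with p⁶ are {e, p, p², p³, p⁴, p⁵, p⁶}.

Answer: {e, p, p², p³, p⁴, p⁵, p⁶}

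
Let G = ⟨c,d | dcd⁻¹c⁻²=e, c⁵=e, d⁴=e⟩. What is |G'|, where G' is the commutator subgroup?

G' = [G, G] is generated by all commutators. The generator-pair commutators are: [c, d] = c⁴.
The subgroup they normally generate is {e, c, c², c³, c⁴}, of order 5.
Check: |G/G'| = 20/5 = 4 is the order of the abelianisation.

Answer: 5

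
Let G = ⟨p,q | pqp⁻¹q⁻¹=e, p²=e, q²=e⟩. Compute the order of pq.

Compute successive powers until reaching e:
  (pq)¹ = pq, (pq)² = e.
The smallest positive k with (pq)ᵏ = e is 2.

Answer: 2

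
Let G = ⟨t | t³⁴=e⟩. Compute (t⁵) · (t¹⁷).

Compute (t⁵) · (t¹⁷) by multiplying left to right and reducing via the relations at each step:
  (t⁵) · t¹⁷ = t²²

Answer: t²²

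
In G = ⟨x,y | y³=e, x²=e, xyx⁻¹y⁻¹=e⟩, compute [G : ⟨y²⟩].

First find ord(y²) by computing successive powers:
  (y²)¹ = y², (y²)² = y, (y²)³ = e.
So |⟨y²⟩| = ord(y²) = 3. With |G| = 6, by Lagrange [G : ⟨y²⟩] = 6/3 = 2.

Answer: 2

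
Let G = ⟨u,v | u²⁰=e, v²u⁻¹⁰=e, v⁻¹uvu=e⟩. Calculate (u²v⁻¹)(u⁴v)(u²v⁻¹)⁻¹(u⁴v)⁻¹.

[(u²v⁻¹), (u⁴v)] = (u²v⁻¹)·(u⁴v)·(u²v⁻¹)⁻¹·(u⁴v)⁻¹.
  (u²v⁻¹) · (u⁴v) = u¹⁸
  (u¹⁸) · (u²v) = v
  v · (u⁴v⁻¹) = u¹⁶

Answer: u¹⁶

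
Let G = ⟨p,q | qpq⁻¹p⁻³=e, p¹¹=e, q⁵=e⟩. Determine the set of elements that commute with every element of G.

An element z ∈ Z(G) iff z commutes with every generator.
For example e is central: e·p = p = p·e; e·q = q = q·e.
Whereas p ∉ Z(G) since p·q = pq ≠ p³q = q·p.
Checking each of the 55 elements this way gives Z(G) = {e}, of order 1.

Answer: {e}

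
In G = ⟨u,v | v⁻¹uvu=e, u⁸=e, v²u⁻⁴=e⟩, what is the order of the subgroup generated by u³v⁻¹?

|⟨u³v⁻¹⟩| equals the order of u³v⁻¹. Compute successive powers until reaching e:
  (u³v⁻¹)¹ = u³v⁻¹, (u³v⁻¹)² = u⁴, (u³v⁻¹)³ = u³v, (u³v⁻¹)⁴ = e.
The smallest positive k with (u³v⁻¹)ᵏ = e is 4, so |⟨u³v⁻¹⟩| = 4.

Answer: 4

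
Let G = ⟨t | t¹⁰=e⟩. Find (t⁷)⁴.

Compute successive powers of (t⁷), reducing at each step:
  (t⁷)²: (t⁷) · t⁷ = t⁴
  (t⁷)³: (t⁴) · t⁷ = t
  (t⁷)⁴: t · t⁷ = t⁸

Answer: t⁸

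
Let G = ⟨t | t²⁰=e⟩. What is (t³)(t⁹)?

Compute (t³) · (t⁹) by multiplying left to right and reducing via the relations at each step:
  (t³) · t⁹ = t¹²

Answer: t¹²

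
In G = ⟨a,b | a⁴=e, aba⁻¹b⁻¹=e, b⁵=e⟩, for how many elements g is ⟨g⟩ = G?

G is cyclic of order 20. An element generates G iff its order is 20, and a cyclic group of order 20 has exactly φ(20) = 8 such elements.

Answer: 8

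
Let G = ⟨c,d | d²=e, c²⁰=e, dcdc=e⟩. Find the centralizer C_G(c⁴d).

⟨c⁴d⟩ ⊆ C_G(c⁴d) since powers of c⁴d commute with c⁴d; so |C_G(c⁴d)| ≥ |⟨c⁴d⟩| = 2.
By orbit–stabilizer, |C_G(c⁴d)| = |G| / |conj. class of c⁴d| = 40 / 10 = 4.
The 4 elements commuting with c⁴d are {e, c¹⁰, c⁴d, c¹⁴d}.

Answer: {e, c¹⁰, c⁴d, c¹⁴d}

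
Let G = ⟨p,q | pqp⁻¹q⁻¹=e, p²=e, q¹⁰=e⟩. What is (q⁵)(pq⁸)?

Compute (q⁵) · (pq⁸) by multiplying left to right and reducing via the relations at each step:
  (q⁵) · p = pq⁵
  (pq⁵) · q⁸ = pq³

Answer: pq³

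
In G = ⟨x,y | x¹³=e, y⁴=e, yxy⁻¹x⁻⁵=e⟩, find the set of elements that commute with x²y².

⟨x²y²⟩ ⊆ C_G(x²y²) since powers of x²y² commute with x²y²; so |C_G(x²y²)| ≥ |⟨x²y²⟩| = 2.
By orbit–stabilizer, |C_G(x²y²)| = |G| / |conj. class of x²y²| = 52 / 13 = 4.
The 4 elements commuting with x²y² are {e, x²y², x⁹y, x⁶y³}.

Answer: {e, x²y², x⁹y, x⁶y³}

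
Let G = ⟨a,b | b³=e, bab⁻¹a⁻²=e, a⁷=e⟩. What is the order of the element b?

Compute successive powers until reaching e:
  b¹ = b, b² = b², b³ = e.
The smallest positive k with bᵏ = e is 3.

Answer: 3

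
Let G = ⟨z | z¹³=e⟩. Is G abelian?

G has a single generator, so G is cyclic and hence abelian.

Answer: Yes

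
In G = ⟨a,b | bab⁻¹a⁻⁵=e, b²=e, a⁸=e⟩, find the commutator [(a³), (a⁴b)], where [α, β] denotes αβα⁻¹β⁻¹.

[(a³), (a⁴b)] = (a³)·(a⁴b)·(a³)⁻¹·(a⁴b)⁻¹.
  (a³) · (a⁴b) = a⁷b
  (a⁷b) · (a⁵) = b
  b · (a⁴b) = a⁴

Answer: a⁴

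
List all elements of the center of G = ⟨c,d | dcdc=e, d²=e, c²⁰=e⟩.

An element z ∈ Z(G) iff z commutes with every generator.
For example c¹⁰ is central: (c¹⁰)·c = c¹¹ = c·(c¹⁰); (c¹⁰)·d = c¹⁰d = d·(c¹⁰).
Whereas c ∉ Z(G) since c·d = cd ≠ c¹⁹d = d·c.
Checking each of the 40 elements this way gives Z(G) = {e, c¹⁰}, of order 2.

Answer: {e, c¹⁰}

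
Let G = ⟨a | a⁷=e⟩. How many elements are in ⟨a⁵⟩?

|⟨a⁵⟩| equals the order of a⁵. Compute successive powers until reaching e:
  (a⁵)¹ = a⁵, (a⁵)² = a³, (a⁵)³ = a, (a⁵)⁴ = a⁶, (a⁵)⁵ = a⁴, (a⁵)⁶ = a², (a⁵)⁷ = e.
The smallest positive k with (a⁵)ᵏ = e is 7, so |⟨a⁵⟩| = 7.

Answer: 7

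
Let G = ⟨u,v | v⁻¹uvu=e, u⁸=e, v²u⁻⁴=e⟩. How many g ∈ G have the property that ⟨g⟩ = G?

⟨g⟩ = G would require ord(g) = |G| = 16, but the maximum element order in G is 8 < 16. So G is not cyclic and no single element generates it: the count is 0.

Answer: 0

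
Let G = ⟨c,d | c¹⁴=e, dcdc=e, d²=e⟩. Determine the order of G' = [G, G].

G' = [G, G] is generated by all commutators. The generator-pair commutators are: [c, d] = c².
The subgroup they normally generate is {e, c², c⁴, c⁶, c⁸, c¹⁰, c¹²}, of order 7.
Check: |G/G'| = 28/7 = 4 is the order of the abelianisation.

Answer: 7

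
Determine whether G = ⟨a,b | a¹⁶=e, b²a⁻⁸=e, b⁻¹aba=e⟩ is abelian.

a·b = ab but b·a = a⁷b⁻¹, so a·b ≠ b·a and G is not abelian.

Answer: No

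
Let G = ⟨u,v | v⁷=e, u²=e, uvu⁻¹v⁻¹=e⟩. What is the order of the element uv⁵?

Compute successive powers until reaching e:
  (uv⁵)¹ = uv⁵, (uv⁵)² = v³, (uv⁵)³ = uv, (uv⁵)⁴ = v⁶, (uv⁵)⁵ = uv⁴, (uv⁵)⁶ = v², (uv⁵)⁷ = u, (uv⁵)⁸ = v⁵, (uv⁵)⁹ = uv³, (uv⁵)¹⁰ = v, (uv⁵)¹¹ = uv⁶, (uv⁵)¹² = v⁴, (uv⁵)¹³ = uv², (uv⁵)¹⁴ = e.
The smallest positive k with (uv⁵)ᵏ = e is 14.

Answer: 14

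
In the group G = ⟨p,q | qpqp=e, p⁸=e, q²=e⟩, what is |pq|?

Compute successive powers until reaching e:
  (pq)¹ = pq, (pq)² = e.
The smallest positive k with (pq)ᵏ = e is 2.

Answer: 2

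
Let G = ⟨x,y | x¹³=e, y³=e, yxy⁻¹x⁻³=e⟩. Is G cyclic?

Every cyclic group is abelian. But x·y = xy while y·x = x³y, so x·y ≠ y·x and G is not abelian. Hence G is not cyclic.

Answer: No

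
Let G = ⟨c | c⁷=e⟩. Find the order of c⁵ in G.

Compute successive powers until reaching e:
  (c⁵)¹ = c⁵, (c⁵)² = c³, (c⁵)³ = c, (c⁵)⁴ = c⁶, (c⁵)⁵ = c⁴, (c⁵)⁶ = c², (c⁵)⁷ = e.
The smallest positive k with (c⁵)ᵏ = e is 7.

Answer: 7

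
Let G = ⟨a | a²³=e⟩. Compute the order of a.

Compute successive powers until reaching e:
  a¹ = a, a² = a², a³ = a³, a⁴ = a⁴, a⁵ = a⁵, a⁶ = a⁶, a⁷ = a⁷, a⁸ = a⁸, a⁹ = a⁹, a¹⁰ = a¹⁰, a¹¹ = a¹¹, a¹² = a¹², a¹³ = a¹³, a¹⁴ = a¹⁴, a¹⁵ = a¹⁵, a¹⁶ = a¹⁶, a¹⁷ = a¹⁷, a¹⁸ = a¹⁸, a¹⁹ = a¹⁹, a²⁰ = a²⁰, a²¹ = a²¹, a²² = a²², a²³ = e.
The smallest positive k with aᵏ = e is 23.

Answer: 23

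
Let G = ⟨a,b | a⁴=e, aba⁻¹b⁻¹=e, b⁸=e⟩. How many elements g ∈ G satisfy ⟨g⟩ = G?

⟨g⟩ = G would require ord(g) = |G| = 32, but the maximum element order in G is 8 < 32. So G is not cyclic and no single element generates it: the count is 0.

Answer: 0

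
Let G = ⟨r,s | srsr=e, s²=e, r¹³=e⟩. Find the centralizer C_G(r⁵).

⟨r⁵⟩ ⊆ C_G(r⁵) since powers of r⁵ commute with r⁵; so |C_G(r⁵)| ≥ |⟨r⁵⟩| = 13.
By orbit–stabilizer, |C_G(r⁵)| = |G| / |conj. class of r⁵| = 26 / 2 = 13.
The 13 elements commuting with r⁵ are {e, r, r², r³, r⁴, r⁵, r⁶, r⁷, r⁸, r⁹, r¹⁰, r¹¹, r¹²}.

Answer: {e, r, r², r³, r⁴, r⁵, r⁶, r⁷, r⁸, r⁹, r¹⁰, r¹¹, r¹²}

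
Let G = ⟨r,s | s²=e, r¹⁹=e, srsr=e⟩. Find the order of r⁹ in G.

Compute successive powers until reaching e:
  (r⁹)¹ = r⁹, (r⁹)² = r¹⁸, (r⁹)³ = r⁸, (r⁹)⁴ = r¹⁷, (r⁹)⁵ = r⁷, (r⁹)⁶ = r¹⁶, (r⁹)⁷ = r⁶, (r⁹)⁸ = r¹⁵, (r⁹)⁹ = r⁵, (r⁹)¹⁰ = r¹⁴, (r⁹)¹¹ = r⁴, (r⁹)¹² = r¹³, (r⁹)¹³ = r³, (r⁹)¹⁴ = r¹², (r⁹)¹⁵ = r², (r⁹)¹⁶ = r¹¹, (r⁹)¹⁷ = r, (r⁹)¹⁸ = r¹⁰, (r⁹)¹⁹ = e.
The smallest positive k with (r⁹)ᵏ = e is 19.

Answer: 19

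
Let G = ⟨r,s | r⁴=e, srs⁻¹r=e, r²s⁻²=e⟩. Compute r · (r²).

Compute r · (r²) by multiplying left to right and reducing via the relations at each step:
  r · r² = r³

Answer: r³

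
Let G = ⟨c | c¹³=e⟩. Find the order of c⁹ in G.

Compute successive powers until reaching e:
  (c⁹)¹ = c⁹, (c⁹)² = c⁵, (c⁹)³ = c, (c⁹)⁴ = c¹⁰, (c⁹)⁵ = c⁶, (c⁹)⁶ = c², (c⁹)⁷ = c¹¹, (c⁹)⁸ = c⁷, (c⁹)⁹ = c³, (c⁹)¹⁰ = c¹², (c⁹)¹¹ = c⁸, (c⁹)¹² = c⁴, (c⁹)¹³ = e.
The smallest positive k with (c⁹)ᵏ = e is 13.

Answer: 13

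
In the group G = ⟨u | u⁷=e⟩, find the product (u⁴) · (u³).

Compute (u⁴) · (u³) by multiplying left to right and reducing via the relations at each step:
  (u⁴) · u³ = e

Answer: e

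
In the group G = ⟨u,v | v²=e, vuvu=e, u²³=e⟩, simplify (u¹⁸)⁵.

Compute successive powers of (u¹⁸), reducing at each step:
  (u¹⁸)²: (u¹⁸) · u¹⁸ = u¹³
  (u¹⁸)³: (u¹³) · u¹⁸ = u⁸
  (u¹⁸)⁴: (u⁸) · u¹⁸ = u³
  (u¹⁸)⁵: (u³) · u¹⁸ = u²¹

Answer: u²¹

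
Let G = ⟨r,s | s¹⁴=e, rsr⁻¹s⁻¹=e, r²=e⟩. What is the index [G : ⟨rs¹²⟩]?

First find ord(rs¹²) by computing successive powers:
  (rs¹²)¹ = rs¹², (rs¹²)² = s¹⁰, (rs¹²)³ = rs⁸, (rs¹²)⁴ = s⁶, (rs¹²)⁵ = rs⁴, (rs¹²)⁶ = s², (rs¹²)⁷ = r, (rs¹²)⁸ = s¹², (rs¹²)⁹ = rs¹⁰, (rs¹²)¹⁰ = s⁸, (rs¹²)¹¹ = rs⁶, (rs¹²)¹² = s⁴, (rs¹²)¹³ = rs², (rs¹²)¹⁴ = e.
So |⟨rs¹²⟩| = ord(rs¹²) = 14. With |G| = 28, by Lagrange [G : ⟨rs¹²⟩] = 28/14 = 2.

Answer: 2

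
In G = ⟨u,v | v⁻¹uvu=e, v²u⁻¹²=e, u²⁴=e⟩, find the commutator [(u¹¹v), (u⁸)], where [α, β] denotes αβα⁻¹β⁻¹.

[(u¹¹v), (u⁸)] = (u¹¹v)·(u⁸)·(u¹¹v)⁻¹·(u⁸)⁻¹.
  (u¹¹v) · (u⁸) = u³v
  (u³v) · (u¹¹v⁻¹) = u¹⁶
  (u¹⁶) · (u¹⁶) = u⁸

Answer: u⁸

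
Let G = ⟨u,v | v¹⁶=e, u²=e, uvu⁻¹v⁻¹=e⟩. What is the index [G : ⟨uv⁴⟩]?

First find ord(uv⁴) by computing successive powers:
  (uv⁴)¹ = uv⁴, (uv⁴)² = v⁸, (uv⁴)³ = uv¹², (uv⁴)⁴ = e.
So |⟨uv⁴⟩| = ord(uv⁴) = 4. With |G| = 32, by Lagrange [G : ⟨uv⁴⟩] = 32/4 = 8.

Answer: 8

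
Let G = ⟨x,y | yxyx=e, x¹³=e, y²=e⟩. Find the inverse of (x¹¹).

The order of (x¹¹) is 13 (smallest k with (x¹¹)ᵏ = e), so (x¹¹)⁻¹ = (x¹¹)¹² = x².
Check: (x¹¹) · (x²) → (x¹¹) · x² = e, giving e as required.

Answer: x²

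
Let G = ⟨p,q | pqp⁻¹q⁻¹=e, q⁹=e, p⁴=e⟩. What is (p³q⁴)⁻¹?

The order of (p³q⁴) is 36 (smallest k with (p³q⁴)ᵏ = e), so (p³q⁴)⁻¹ = (p³q⁴)³⁵ = pq⁵.
Check: (p³q⁴) · (pq⁵) → (p³q⁴) · p = q⁴;   (q⁴) · q⁵ = e, giving e as required.

Answer: pq⁵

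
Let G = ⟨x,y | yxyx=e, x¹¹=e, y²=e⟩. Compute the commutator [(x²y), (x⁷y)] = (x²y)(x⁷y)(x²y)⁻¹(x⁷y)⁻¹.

[(x²y), (x⁷y)] = (x²y)·(x⁷y)·(x²y)⁻¹·(x⁷y)⁻¹.
  (x²y) · (x⁷y) = x⁶
  (x⁶) · (x²y) = x⁸y
  (x⁸y) · (x⁷y) = x

Answer: x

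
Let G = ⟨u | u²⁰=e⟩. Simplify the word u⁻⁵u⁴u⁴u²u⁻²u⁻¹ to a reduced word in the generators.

Multiply left to right, reducing at each step:
  (u¹⁵) · u⁴ = u¹⁹
  (u¹⁹) · u⁴ = u³
  (u³) · u² = u⁵
  (u⁵) · u⁻² = u³
  (u³) · u⁻¹ = u²

Answer: u²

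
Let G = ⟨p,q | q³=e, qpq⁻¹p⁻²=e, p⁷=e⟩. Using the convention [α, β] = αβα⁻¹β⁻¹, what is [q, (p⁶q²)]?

[q, (p⁶q²)] = q·(p⁶q²)·q⁻¹·(p⁶q²)⁻¹.
  q · (p⁶q²) = p⁵
  (p⁵) · (q²) = p⁵q²
  (p⁵q²) · (p²q) = p⁶

Answer: p⁶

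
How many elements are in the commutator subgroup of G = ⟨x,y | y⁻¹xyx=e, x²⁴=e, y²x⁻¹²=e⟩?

G' = [G, G] is generated by all commutators. The generator-pair commutators are: [x, y] = x².
The subgroup they normally generate is {e, x², x⁴, x⁶, x⁸, x¹⁰, x¹², x¹⁴, x¹⁶, x¹⁸, x²⁰, x²²}, of order 12.
Check: |G/G'| = 48/12 = 4 is the order of the abelianisation.

Answer: 12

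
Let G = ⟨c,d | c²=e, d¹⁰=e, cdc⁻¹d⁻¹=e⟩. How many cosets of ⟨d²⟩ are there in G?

First find ord(d²) by computing successive powers:
  (d²)¹ = d², (d²)² = d⁴, (d²)³ = d⁶, (d²)⁴ = d⁸, (d²)⁵ = e.
So |⟨d²⟩| = ord(d²) = 5. With |G| = 20, by Lagrange [G : ⟨d²⟩] = 20/5 = 4.

Answer: 4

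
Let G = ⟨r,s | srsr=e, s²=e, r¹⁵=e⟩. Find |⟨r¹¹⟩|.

|⟨r¹¹⟩| equals the order of r¹¹. Compute successive powers until reaching e:
  (r¹¹)¹ = r¹¹, (r¹¹)² = r⁷, (r¹¹)³ = r³, (r¹¹)⁴ = r¹⁴, (r¹¹)⁵ = r¹⁰, (r¹¹)⁶ = r⁶, (r¹¹)⁷ = r², (r¹¹)⁸ = r¹³, (r¹¹)⁹ = r⁹, (r¹¹)¹⁰ = r⁵, (r¹¹)¹¹ = r, (r¹¹)¹² = r¹², (r¹¹)¹³ = r⁸, (r¹¹)¹⁴ = r⁴, (r¹¹)¹⁵ = e.
The smallest positive k with (r¹¹)ᵏ = e is 15, so |⟨r¹¹⟩| = 15.

Answer: 15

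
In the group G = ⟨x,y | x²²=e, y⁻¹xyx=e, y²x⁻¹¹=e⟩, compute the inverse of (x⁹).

The order of (x⁹) is 22 (smallest k with (x⁹)ᵏ = e), so (x⁹)⁻¹ = (x⁹)²¹ = x¹³.
Check: (x⁹) · (x¹³) → (x⁹) · x¹³ = e, giving e as required.

Answer: x¹³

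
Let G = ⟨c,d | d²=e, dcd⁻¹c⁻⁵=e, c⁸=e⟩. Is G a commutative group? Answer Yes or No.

c·d = cd but d·c = c⁵d, so c·d ≠ d·c and G is not abelian.

Answer: No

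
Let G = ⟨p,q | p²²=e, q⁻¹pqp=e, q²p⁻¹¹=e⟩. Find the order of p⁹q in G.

Compute successive powers until reaching e:
  (p⁹q)¹ = p⁹q, (p⁹q)² = p¹¹, (p⁹q)³ = p⁹q⁻¹, (p⁹q)⁴ = e.
The smallest positive k with (p⁹q)ᵏ = e is 4.

Answer: 4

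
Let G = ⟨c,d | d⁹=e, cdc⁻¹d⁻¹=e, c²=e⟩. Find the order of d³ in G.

Compute successive powers until reaching e:
  (d³)¹ = d³, (d³)² = d⁶, (d³)³ = e.
The smallest positive k with (d³)ᵏ = e is 3.

Answer: 3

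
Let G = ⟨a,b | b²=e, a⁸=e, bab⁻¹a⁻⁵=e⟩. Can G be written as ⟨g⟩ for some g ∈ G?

Every cyclic group is abelian. But a·b = ab while b·a = a⁵b, so a·b ≠ b·a and G is not abelian. Hence G is not cyclic.

Answer: No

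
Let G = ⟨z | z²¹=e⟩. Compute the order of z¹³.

Compute successive powers until reaching e:
  (z¹³)¹ = z¹³, (z¹³)² = z⁵, (z¹³)³ = z¹⁸, (z¹³)⁴ = z¹⁰, (z¹³)⁵ = z², (z¹³)⁶ = z¹⁵, (z¹³)⁷ = z⁷, (z¹³)⁸ = z²⁰, (z¹³)⁹ = z¹², (z¹³)¹⁰ = z⁴, (z¹³)¹¹ = z¹⁷, (z¹³)¹² = z⁹, (z¹³)¹³ = z, (z¹³)¹⁴ = z¹⁴, (z¹³)¹⁵ = z⁶, (z¹³)¹⁶ = z¹⁹, (z¹³)¹⁷ = z¹¹, (z¹³)¹⁸ = z³, (z¹³)¹⁹ = z¹⁶, (z¹³)²⁰ = z⁸, (z¹³)²¹ = e.
The smallest positive k with (z¹³)ᵏ = e is 21.

Answer: 21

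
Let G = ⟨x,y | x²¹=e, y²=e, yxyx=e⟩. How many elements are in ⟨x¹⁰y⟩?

|⟨x¹⁰y⟩| equals the order of x¹⁰y. Compute successive powers until reaching e:
  (x¹⁰y)¹ = x¹⁰y, (x¹⁰y)² = e.
The smallest positive k with (x¹⁰y)ᵏ = e is 2, so |⟨x¹⁰y⟩| = 2.

Answer: 2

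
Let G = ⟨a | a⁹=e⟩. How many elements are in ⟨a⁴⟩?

|⟨a⁴⟩| equals the order of a⁴. Compute successive powers until reaching e:
  (a⁴)¹ = a⁴, (a⁴)² = a⁸, (a⁴)³ = a³, (a⁴)⁴ = a⁷, (a⁴)⁵ = a², (a⁴)⁶ = a⁶, (a⁴)⁷ = a, (a⁴)⁸ = a⁵, (a⁴)⁹ = e.
The smallest positive k with (a⁴)ᵏ = e is 9, so |⟨a⁴⟩| = 9.

Answer: 9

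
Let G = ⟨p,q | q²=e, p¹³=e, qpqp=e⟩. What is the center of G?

An element z ∈ Z(G) iff z commutes with every generator.
For example e is central: e·p = p = p·e; e·q = q = q·e.
Whereas p ∉ Z(G) since p·q = pq ≠ p¹²q = q·p.
Checking each of the 26 elements this way gives Z(G) = {e}, of order 1.

Answer: {e}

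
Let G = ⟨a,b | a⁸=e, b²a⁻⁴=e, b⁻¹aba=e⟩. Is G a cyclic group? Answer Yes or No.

Every cyclic group is abelian. But a·b = ab while b·a = a³b⁻¹, so a·b ≠ b·a and G is not abelian. Hence G is not cyclic.

Answer: No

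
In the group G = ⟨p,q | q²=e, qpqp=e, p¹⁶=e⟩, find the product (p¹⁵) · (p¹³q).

Compute (p¹⁵) · (p¹³q) by multiplying left to right and reducing via the relations at each step:
  (p¹⁵) · p¹³ = p¹²
  (p¹²) · q = p¹²q

Answer: p¹²q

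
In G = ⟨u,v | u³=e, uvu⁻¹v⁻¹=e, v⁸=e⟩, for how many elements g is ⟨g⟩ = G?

G is cyclic of order 24. An element generates G iff its order is 24, and a cyclic group of order 24 has exactly φ(24) = 8 such elements.

Answer: 8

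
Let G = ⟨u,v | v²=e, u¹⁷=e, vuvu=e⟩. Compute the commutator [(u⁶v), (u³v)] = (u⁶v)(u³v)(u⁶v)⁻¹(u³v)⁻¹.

[(u⁶v), (u³v)] = (u⁶v)·(u³v)·(u⁶v)⁻¹·(u³v)⁻¹.
  (u⁶v) · (u³v) = u³
  (u³) · (u⁶v) = u⁹v
  (u⁹v) · (u³v) = u⁶

Answer: u⁶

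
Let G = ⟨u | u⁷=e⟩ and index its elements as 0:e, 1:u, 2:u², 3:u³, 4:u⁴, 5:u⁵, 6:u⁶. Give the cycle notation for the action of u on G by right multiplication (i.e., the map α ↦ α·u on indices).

(0 1 2 3 4 5 6)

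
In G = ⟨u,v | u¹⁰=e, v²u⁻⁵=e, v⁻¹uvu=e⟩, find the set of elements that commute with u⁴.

⟨u⁴⟩ ⊆ C_G(u⁴) since powers of u⁴ commute with u⁴; so |C_G(u⁴)| ≥ |⟨u⁴⟩| = 5.
By orbit–stabilizer, |C_G(u⁴)| = |G| / |conj. class of u⁴| = 20 / 2 = 10.
The 10 elements commuting with u⁴ are {e, u, u², u³, u⁴, u⁵, u⁶, u⁷, u⁸, u⁹}.

Answer: {e, u, u², u³, u⁴, u⁵, u⁶, u⁷, u⁸, u⁹}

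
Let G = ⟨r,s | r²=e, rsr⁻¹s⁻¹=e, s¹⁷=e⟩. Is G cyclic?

|G| = 34. The element rs has order 34 (its powers give 34 distinct elements), so ⟨rs⟩ = G and G is cyclic.

Answer: Yes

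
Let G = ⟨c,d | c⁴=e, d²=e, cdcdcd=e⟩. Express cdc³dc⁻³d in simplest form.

Multiply left to right, reducing at each step:
  c · d = cd
  (cd) · c³ = cdc³
  (cdc³) · d = c²dc
  (c²dc) · c⁻³ = c²dc²
  (c²dc²) · d = c²dc²d

Answer: c²dc²d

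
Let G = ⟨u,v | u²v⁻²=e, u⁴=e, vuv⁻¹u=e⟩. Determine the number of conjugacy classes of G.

The conjugacy classes (representative and size) are:
  [e] (size 1), [u³] (size 2), [u²] (size 1), [v⁻¹] (size 2), [uv] (size 2).
Class equation: 1 + 2 + 1 + 2 + 2 = 8 = |G|. So G has 5 conjugacy classes.

Answer: 5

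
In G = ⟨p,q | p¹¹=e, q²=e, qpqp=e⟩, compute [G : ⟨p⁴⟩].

First find ord(p⁴) by computing successive powers:
  (p⁴)¹ = p⁴, (p⁴)² = p⁸, (p⁴)³ = p, (p⁴)⁴ = p⁵, (p⁴)⁵ = p⁹, (p⁴)⁶ = p², (p⁴)⁷ = p⁶, (p⁴)⁸ = p¹⁰, (p⁴)⁹ = p³, (p⁴)¹⁰ = p⁷, (p⁴)¹¹ = e.
So |⟨p⁴⟩| = ord(p⁴) = 11. With |G| = 22, by Lagrange [G : ⟨p⁴⟩] = 22/11 = 2.

Answer: 2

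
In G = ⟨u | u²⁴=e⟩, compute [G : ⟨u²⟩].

First find ord(u²) by computing successive powers:
  (u²)¹ = u², (u²)² = u⁴, (u²)³ = u⁶, (u²)⁴ = u⁸, (u²)⁵ = u¹⁰, (u²)⁶ = u¹², (u²)⁷ = u¹⁴, (u²)⁸ = u¹⁶, (u²)⁹ = u¹⁸, (u²)¹⁰ = u²⁰, (u²)¹¹ = u²², (u²)¹² = e.
So |⟨u²⟩| = ord(u²) = 12. With |G| = 24, by Lagrange [G : ⟨u²⟩] = 24/12 = 2.

Answer: 2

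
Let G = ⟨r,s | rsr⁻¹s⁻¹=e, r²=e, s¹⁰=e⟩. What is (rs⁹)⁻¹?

The order of (rs⁹) is 10 (smallest k with (rs⁹)ᵏ = e), so (rs⁹)⁻¹ = (rs⁹)⁹ = rs.
Check: (rs⁹) · (rs) → (rs⁹) · r = s⁹;   (s⁹) · s = e, giving e as required.

Answer: rs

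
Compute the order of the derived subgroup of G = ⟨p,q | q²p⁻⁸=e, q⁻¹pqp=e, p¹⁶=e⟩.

G' = [G, G] is generated by all commutators. The generator-pair commutators are: [p, q] = p².
The subgroup they normally generate is {e, p², p⁴, p⁶, p⁸, p¹⁰, p¹², p¹⁴}, of order 8.
Check: |G/G'| = 32/8 = 4 is the order of the abelianisation.

Answer: 8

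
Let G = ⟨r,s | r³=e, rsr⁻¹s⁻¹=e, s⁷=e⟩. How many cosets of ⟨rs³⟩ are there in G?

First find ord(rs³) by computing successive powers:
  (rs³)¹ = rs³, (rs³)² = r²s⁶, (rs³)³ = s², (rs³)⁴ = rs⁵, (rs³)⁵ = r²s, (rs³)⁶ = s⁴, (rs³)⁷ = r, (rs³)⁸ = r²s³, (rs³)⁹ = s⁶, (rs³)¹⁰ = rs², (rs³)¹¹ = r²s⁵, (rs³)¹² = s, (rs³)¹³ = rs⁴, (rs³)¹⁴ = r², (rs³)¹⁵ = s³, (rs³)¹⁶ = rs⁶, (rs³)¹⁷ = r²s², (rs³)¹⁸ = s⁵, (rs³)¹⁹ = rs, (rs³)²⁰ = r²s⁴, (rs³)²¹ = e.
So |⟨rs³⟩| = ord(rs³) = 21. With |G| = 21, by Lagrange [G : ⟨rs³⟩] = 21/21 = 1.

Answer: 1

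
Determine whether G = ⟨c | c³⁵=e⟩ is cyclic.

|G| = 35. The element c has order 35 (its powers give 35 distinct elements), so ⟨c⟩ = G and G is cyclic.

Answer: Yes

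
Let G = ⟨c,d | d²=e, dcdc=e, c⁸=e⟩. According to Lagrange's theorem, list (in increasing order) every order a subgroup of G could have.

|G| = 16 = 2⁴. By Lagrange's theorem the order of any subgroup divides 16; the divisors of 16 are 1, 2, 4, 8, 16.

Answer: 1, 2, 4, 8, 16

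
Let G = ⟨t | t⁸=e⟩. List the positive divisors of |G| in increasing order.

|G| = 8 = 2³. By Lagrange's theorem the order of any subgroup divides 8; the divisors of 8 are 1, 2, 4, 8.

Answer: 1, 2, 4, 8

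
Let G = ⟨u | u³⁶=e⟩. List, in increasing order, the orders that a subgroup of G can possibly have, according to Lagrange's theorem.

|G| = 36 = 2² · 3². By Lagrange's theorem the order of any subgroup divides 36; the divisors of 36 are 1, 2, 3, 4, 6, 9, 12, 18, 36.

Answer: 1, 2, 3, 4, 6, 9, 12, 18, 36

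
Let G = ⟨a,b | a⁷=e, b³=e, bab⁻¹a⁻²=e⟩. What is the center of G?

An element z ∈ Z(G) iff z commutes with every generator.
For example e is central: e·a = a = a·e; e·b = b = b·e.
Whereas a ∉ Z(G) since a·b = ab ≠ a²b = b·a.
Checking each of the 21 elements this way gives Z(G) = {e}, of order 1.

Answer: {e}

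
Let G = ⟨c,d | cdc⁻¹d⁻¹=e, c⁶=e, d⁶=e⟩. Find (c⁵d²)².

Compute successive powers of (c⁵d²), reducing at each step:
  (c⁵d²)²: (c⁵d²) · c⁵ = c⁴d²;   (c⁴d²) · d² = c⁴d⁴

Answer: c⁴d⁴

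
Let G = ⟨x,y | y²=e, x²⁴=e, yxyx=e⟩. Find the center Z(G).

An element z ∈ Z(G) iff z commutes with every generator.
For example x¹² is central: (x¹²)·x = x¹³ = x·(x¹²); (x¹²)·y = x¹²y = y·(x¹²).
Whereas x ∉ Z(G) since x·y = xy ≠ x²³y = y·x.
Checking each of the 48 elements this way gives Z(G) = {e, x¹²}, of order 2.

Answer: {e, x¹²}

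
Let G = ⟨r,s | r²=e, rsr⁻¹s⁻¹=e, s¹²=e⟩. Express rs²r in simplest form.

Multiply left to right, reducing at each step:
  r · s² = rs²
  (rs²) · r = s²

Answer: s²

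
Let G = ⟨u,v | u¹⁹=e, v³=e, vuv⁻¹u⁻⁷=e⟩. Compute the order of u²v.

Compute successive powers until reaching e:
  (u²v)¹ = u²v, (u²v)² = u¹⁶v², (u²v)³ = e.
The smallest positive k with (u²v)ᵏ = e is 3.

Answer: 3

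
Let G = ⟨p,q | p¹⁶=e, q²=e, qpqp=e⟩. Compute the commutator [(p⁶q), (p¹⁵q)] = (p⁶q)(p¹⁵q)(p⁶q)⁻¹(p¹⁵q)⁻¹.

[(p⁶q), (p¹⁵q)] = (p⁶q)·(p¹⁵q)·(p⁶q)⁻¹·(p¹⁵q)⁻¹.
  (p⁶q) · (p¹⁵q) = p⁷
  (p⁷) · (p⁶q) = p¹³q
  (p¹³q) · (p¹⁵q) = p¹⁴

Answer: p¹⁴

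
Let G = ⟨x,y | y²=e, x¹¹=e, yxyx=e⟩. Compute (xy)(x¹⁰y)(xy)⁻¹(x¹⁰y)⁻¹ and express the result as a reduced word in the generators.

[(xy), (x¹⁰y)] = (xy)·(x¹⁰y)·(xy)⁻¹·(x¹⁰y)⁻¹.
  (xy) · (x¹⁰y) = x²
  (x²) · (xy) = x³y
  (x³y) · (x¹⁰y) = x⁴

Answer: x⁴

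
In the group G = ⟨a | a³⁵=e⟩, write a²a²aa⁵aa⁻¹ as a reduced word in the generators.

Multiply left to right, reducing at each step:
  (a²) · a² = a⁴
  (a⁴) · a = a⁵
  (a⁵) · a⁵ = a¹⁰
  (a¹⁰) · a = a¹¹
  (a¹¹) · a⁻¹ = a¹⁰

Answer: a¹⁰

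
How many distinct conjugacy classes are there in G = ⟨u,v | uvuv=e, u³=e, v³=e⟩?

The conjugacy classes (representative and size) are:
  [e] (size 1), [vu²] (size 4), [v²u] (size 4), [u²v²] (size 3).
Class equation: 1 + 4 + 4 + 3 = 12 = |G|. So G has 4 conjugacy classes.

Answer: 4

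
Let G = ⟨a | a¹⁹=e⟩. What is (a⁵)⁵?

Compute successive powers of (a⁵), reducing at each step:
  (a⁵)²: (a⁵) · a⁵ = a¹⁰
  (a⁵)³: (a¹⁰) · a⁵ = a¹⁵
  (a⁵)⁴: (a¹⁵) · a⁵ = a
  (a⁵)⁵: a · a⁵ = a⁶

Answer: a⁶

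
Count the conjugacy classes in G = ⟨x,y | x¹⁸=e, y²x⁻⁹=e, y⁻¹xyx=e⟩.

The conjugacy classes (representative and size) are:
  [e] (size 1), [x¹⁷] (size 2), [x¹⁶] (size 2), [x³] (size 2), [x¹⁴] (size 2), [x¹³] (size 2), [x¹²] (size 2), [x¹¹] (size 2), [x¹⁰] (size 2), [x⁹] (size 1), [x⁸y] (size 9), [xy] (size 9).
Class equation: 1 + 2 + 2 + 2 + 2 + 2 + 2 + 2 + 2 + 1 + 9 + 9 = 36 = |G|. So G has 12 conjugacy classes.

Answer: 12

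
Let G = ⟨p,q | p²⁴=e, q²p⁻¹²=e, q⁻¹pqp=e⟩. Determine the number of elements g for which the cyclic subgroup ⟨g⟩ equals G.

⟨g⟩ = G would require ord(g) = |G| = 48, but the maximum element order in G is 24 < 48. So G is not cyclic and no single element generates it: the count is 0.

Answer: 0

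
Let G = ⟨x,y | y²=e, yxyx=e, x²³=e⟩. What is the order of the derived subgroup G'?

G' = [G, G] is generated by all commutators. The generator-pair commutators are: [x, y] = x².
The subgroup they normally generate is {e, x, x², x³, x⁴, x⁵, x⁶, x⁷, x⁸, x⁹, x¹⁰, x¹¹, x¹², x¹³, x¹⁴, x¹⁵, x¹⁶, x¹⁷, x¹⁸, x¹⁹, x²⁰, x²¹, x²²}, of order 23.
Check: |G/G'| = 46/23 = 2 is the order of the abelianisation.

Answer: 23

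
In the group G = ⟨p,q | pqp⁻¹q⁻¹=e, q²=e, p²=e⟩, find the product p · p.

Compute p · p by multiplying left to right and reducing via the relations at each step:
  p · p = e

Answer: e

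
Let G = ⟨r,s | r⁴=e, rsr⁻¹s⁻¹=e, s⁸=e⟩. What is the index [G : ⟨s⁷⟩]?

First find ord(s⁷) by computing successive powers:
  (s⁷)¹ = s⁷, (s⁷)² = s⁶, (s⁷)³ = s⁵, (s⁷)⁴ = s⁴, (s⁷)⁵ = s³, (s⁷)⁶ = s², (s⁷)⁷ = s, (s⁷)⁸ = e.
So |⟨s⁷⟩| = ord(s⁷) = 8. With |G| = 32, by Lagrange [G : ⟨s⁷⟩] = 32/8 = 4.

Answer: 4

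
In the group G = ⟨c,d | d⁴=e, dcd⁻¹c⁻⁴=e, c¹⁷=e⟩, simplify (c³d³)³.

Compute successive powers of (c³d³), reducing at each step:
  (c³d³)²: (c³d³) · c³ = c⁸d³;   (c⁸d³) · d³ = c⁸d²
  (c³d³)³: (c⁸d²) · c³ = c⁵d²;   (c⁵d²) · d³ = c⁵d

Answer: c⁵d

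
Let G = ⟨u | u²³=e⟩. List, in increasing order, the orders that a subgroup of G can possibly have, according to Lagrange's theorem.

|G| = 23 = 23. By Lagrange's theorem the order of any subgroup divides 23; the divisors of 23 are 1, 23.

Answer: 1, 23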